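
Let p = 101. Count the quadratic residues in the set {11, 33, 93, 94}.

1

(11/101) = -1 → non-residue.
(33/101) = +1 → QR.
(93/101) = -1 → non-residue.
(94/101) = -1 → non-residue.
Total quadratic residues among the 4: 1.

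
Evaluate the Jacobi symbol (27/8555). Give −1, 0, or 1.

Reciprocity: 27 ≡ 3 and 8555 ≡ 3 (mod 4), so (27/8555) = −(8555/27).
Reduce top mod 27: now compute (23/27).
Reciprocity: 23 ≡ 3 and 27 ≡ 3 (mod 4), so (23/27) = −(27/23).
Reduce top mod 23: now compute (4/23).
Pull out 2^2: since 23 ≡ 7 (mod 8), (2/23) = +1, so (2/23)^2 = +1.
Reached (1/23) = 1. Collecting the sign flips along the way, the symbol is +1.

1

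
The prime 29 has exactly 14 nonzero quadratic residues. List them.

1, 4, 5, 6, 7, 9, 13, 16, 20, 22, 23, 24, 25, 28

Square k = 1,…,14 (k and 29−k give the same square):
1²=1, 2²=4, 3²=9, 4²=16, 5²=25, 6²≡7, 7²≡20, 8²≡6, 9²≡23, 10²≡13, 11²≡5, 12²≡28, 13²≡24, 14²≡22 (mod 29).
So the quadratic residues mod 29 are {1, 4, 5, 6, 7, 9, 13, 16, 20, 22, 23, 24, 25, 28}.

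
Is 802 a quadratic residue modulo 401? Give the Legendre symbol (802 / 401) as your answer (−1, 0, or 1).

First reduce: 802 ≡ 0 (mod 401).
Top reduces to 0: gcd > 1, so the symbol is 0.

0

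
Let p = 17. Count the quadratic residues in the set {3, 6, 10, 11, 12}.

(3/17) = -1 → non-residue.
(6/17) = -1 → non-residue.
(10/17) = -1 → non-residue.
(11/17) = -1 → non-residue.
(12/17) = -1 → non-residue.
Total quadratic residues among the 5: 0.

0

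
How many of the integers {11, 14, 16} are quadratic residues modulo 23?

1

(11/23) = -1 → non-residue.
(14/23) = -1 → non-residue.
(16/23) = +1 → QR.
Total quadratic residues among the 3: 1.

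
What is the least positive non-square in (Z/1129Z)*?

11

(2/1129) = +1, so 2 is a residue.
(3/1129) = +1, so 3 is a residue.
(4/1129) = +1, so 4 is a residue.
(5/1129) = +1, so 5 is a residue.
(6/1129) = +1, so 6 is a residue.
(7/1129) = +1, so 7 is a residue.
(8/1129) = +1, so 8 is a residue.
(9/1129) = +1, so 9 is a residue.
(10/1129) = +1, so 10 is a residue.
(11/1129) = −1, so 11 is the smallest positive non-residue mod 1129.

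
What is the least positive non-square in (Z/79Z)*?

3

(2/79) = +1, so 2 is a residue.
(3/79) = −1, so 3 is the smallest positive non-residue mod 79.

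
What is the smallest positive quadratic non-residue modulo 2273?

(2/2273) = +1, so 2 is a residue.
(3/2273) = −1, so 3 is the smallest positive non-residue mod 2273.

3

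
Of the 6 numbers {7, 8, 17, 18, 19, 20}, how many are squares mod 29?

2

(7/29) = +1 → QR.
(8/29) = -1 → non-residue.
(17/29) = -1 → non-residue.
(18/29) = -1 → non-residue.
(19/29) = -1 → non-residue.
(20/29) = +1 → QR.
Total quadratic residues among the 6: 2.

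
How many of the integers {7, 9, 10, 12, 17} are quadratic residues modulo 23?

(7/23) = -1 → non-residue.
(9/23) = +1 → QR.
(10/23) = -1 → non-residue.
(12/23) = +1 → QR.
(17/23) = -1 → non-residue.
Total quadratic residues among the 5: 2.

2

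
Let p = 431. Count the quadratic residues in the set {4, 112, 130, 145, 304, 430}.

3

(4/431) = +1 → QR.
(112/431) = -1 → non-residue.
(130/431) = -1 → non-residue.
(145/431) = +1 → QR.
(304/431) = +1 → QR.
(430/431) = -1 → non-residue.
Total quadratic residues among the 6: 3.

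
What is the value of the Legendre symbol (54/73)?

1

Euler's criterion: (54/73) ≡ 54^36 (mod 73).
54^2 ≡ 69 (mod 73)
54^4 ≡ 16 (mod 73)
54^8 ≡ 37 (mod 73)
54^16 ≡ 55 (mod 73)
54^32 ≡ 32 (mod 73)
54^36 = 54^(32+4) ≡ 1 (mod 73).
Result is 1, so (54/73) = 1.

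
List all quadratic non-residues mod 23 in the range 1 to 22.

Square k = 1,…,11 (k and 23−k give the same square):
1²=1, 2²=4, 3²=9, 4²=16, 5²≡2, 6²≡13, 7²≡3, 8²≡18, 9²≡12, 10²≡8, 11²≡6 (mod 23).
The residues are {1, 2, 3, 4, 6, 8, 9, 12, 13, 16, 18}; the non-residues are the remaining 11 nonzero classes.

5,7,10,11,14,15,17,19,20,21,22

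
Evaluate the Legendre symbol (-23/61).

-1

First reduce: -23 ≡ 38 (mod 61).
Pull out 2: since 61 ≡ 5 (mod 8), (2/61) = -1.
Reciprocity: 19 ≡ 3 and 61 ≡ 1 (mod 4), so (19/61) = +(61/19).
Reduce top mod 19: now compute (4/19).
Pull out 2^2: since 19 ≡ 3 (mod 8), (2/19) = -1, so (2/19)^2 = +1.
Reached (1/19) = 1. Collecting the sign flips along the way, the symbol is -1.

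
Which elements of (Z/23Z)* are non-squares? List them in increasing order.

5,7,10,11,14,15,17,19,20,21,22

Square k = 1,…,11 (k and 23−k give the same square):
1²=1, 2²=4, 3²=9, 4²=16, 5²≡2, 6²≡13, 7²≡3, 8²≡18, 9²≡12, 10²≡8, 11²≡6 (mod 23).
The residues are {1, 2, 3, 4, 6, 8, 9, 12, 13, 16, 18}; the non-residues are the remaining 11 nonzero classes.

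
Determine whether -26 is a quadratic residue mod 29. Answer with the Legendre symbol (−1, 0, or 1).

-1

Euler's criterion: (-26/29) ≡ 3^14 (mod 29).
3^2 ≡ 9 (mod 29)
3^4 ≡ 23 (mod 29)
3^8 ≡ 7 (mod 29)
3^14 = 3^(8+4+2) ≡ 28 (mod 29).
Result is 28 ≡ −1, so (-26/29) = −1.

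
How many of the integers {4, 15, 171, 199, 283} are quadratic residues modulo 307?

4

(4/307) = +1 → QR.
(15/307) = +1 → QR.
(171/307) = +1 → QR.
(199/307) = +1 → QR.
(283/307) = -1 → non-residue.
Total quadratic residues among the 5: 4.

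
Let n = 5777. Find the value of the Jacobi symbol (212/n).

0

Pull out 2^2: since 5777 ≡ 1 (mod 8), (2/5777) = +1, so (2/5777)^2 = +1.
Reciprocity: 53 ≡ 1 and 5777 ≡ 1 (mod 4), so (53/5777) = +(5777/53).
Reduce top mod 53: now compute (0/53).
Top reduces to 0: gcd > 1, so the symbol is 0.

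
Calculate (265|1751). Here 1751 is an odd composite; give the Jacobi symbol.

-1

Reciprocity: 265 ≡ 1 and 1751 ≡ 3 (mod 4), so (265/1751) = +(1751/265).
Reduce top mod 265: now compute (161/265).
Reciprocity: 161 ≡ 1 and 265 ≡ 1 (mod 4), so (161/265) = +(265/161).
Reduce top mod 161: now compute (104/161).
Pull out 2^3: since 161 ≡ 1 (mod 8), (2/161) = +1, so (2/161)^3 = +1.
Reciprocity: 13 ≡ 1 and 161 ≡ 1 (mod 4), so (13/161) = +(161/13).
Reduce top mod 13: now compute (5/13).
Reciprocity: 5 ≡ 1 and 13 ≡ 1 (mod 4), so (5/13) = +(13/5).
Reduce top mod 5: now compute (3/5).
Reciprocity: 3 ≡ 3 and 5 ≡ 1 (mod 4), so (3/5) = +(5/3).
Reduce top mod 3: now compute (2/3).
Pull out 2: since 3 ≡ 3 (mod 8), (2/3) = -1.
Reached (1/3) = 1. Collecting the sign flips along the way, the symbol is -1.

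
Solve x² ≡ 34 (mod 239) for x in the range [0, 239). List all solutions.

Since 239 ≡ 3 (mod 4), a square root of 34 is 34^((239+1)/4) = 34^60 mod 239.
Repeated squaring: 34^2≡200, 34^4≡87, 34^8≡160, 34^16≡27, 34^32≡12 (mod 239).
34^60 = 34^(32+16+8+4) ≡ 150 (mod 239).
Check: 150² = 22500 ≡ 34 (mod 239). The two roots are 89 and 150.

89, 150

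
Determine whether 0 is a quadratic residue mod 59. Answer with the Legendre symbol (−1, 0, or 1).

Top reduces to 0: gcd > 1, so the symbol is 0.

0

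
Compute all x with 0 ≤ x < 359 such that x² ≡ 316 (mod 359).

Since 359 ≡ 3 (mod 4), a square root of 316 is 316^((359+1)/4) = 316^90 mod 359.
Repeated squaring: 316^2≡54, 316^4≡44, 316^8≡141, 316^16≡136, 316^32≡187, 316^64≡146 (mod 359).
316^90 = 316^(64+16+8+2) ≡ 68 (mod 359).
Check: 68² = 4624 ≡ 316 (mod 359). The two roots are 68 and 291.

68, 291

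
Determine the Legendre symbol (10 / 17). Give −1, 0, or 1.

-1

Pull out 2: since 17 ≡ 1 (mod 8), (2/17) = +1.
Reciprocity: 5 ≡ 1 and 17 ≡ 1 (mod 4), so (5/17) = +(17/5).
Reduce top mod 5: now compute (2/5).
Pull out 2: since 5 ≡ 5 (mod 8), (2/5) = -1.
Reached (1/5) = 1. Collecting the sign flips along the way, the symbol is -1.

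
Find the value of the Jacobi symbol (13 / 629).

-1

Reciprocity: 13 ≡ 1 and 629 ≡ 1 (mod 4), so (13/629) = +(629/13).
Reduce top mod 13: now compute (5/13).
Reciprocity: 5 ≡ 1 and 13 ≡ 1 (mod 4), so (5/13) = +(13/5).
Reduce top mod 5: now compute (3/5).
Reciprocity: 3 ≡ 3 and 5 ≡ 1 (mod 4), so (3/5) = +(5/3).
Reduce top mod 3: now compute (2/3).
Pull out 2: since 3 ≡ 3 (mod 8), (2/3) = -1.
Reached (1/3) = 1. Collecting the sign flips along the way, the symbol is -1.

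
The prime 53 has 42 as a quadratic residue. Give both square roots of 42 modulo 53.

53 ≡ 1 (mod 4), so we find a root by search.
Trying successive values, 25² = 625 ≡ 42 (mod 53). The other root is 53 − 25 = 28.

25, 28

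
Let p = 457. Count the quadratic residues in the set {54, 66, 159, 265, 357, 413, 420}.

(54/457) = +1 → QR.
(66/457) = -1 → non-residue.
(159/457) = -1 → non-residue.
(265/457) = +1 → QR.
(357/457) = +1 → QR.
(413/457) = -1 → non-residue.
(420/457) = -1 → non-residue.
Total quadratic residues among the 7: 3.

3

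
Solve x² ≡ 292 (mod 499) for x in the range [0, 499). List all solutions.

Since 499 ≡ 3 (mod 4), a square root of 292 is 292^((499+1)/4) = 292^125 mod 499.
Repeated squaring: 292^2≡434, 292^4≡233, 292^8≡397, 292^16≡424, 292^32≡136, 292^64≡33 (mod 499).
292^125 = 292^(64+32+16+8+4+1) ≡ 189 (mod 499).
Check: 189² = 35721 ≡ 292 (mod 499). The two roots are 189 and 310.

189, 310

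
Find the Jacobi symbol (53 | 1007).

0

Reciprocity: 53 ≡ 1 and 1007 ≡ 3 (mod 4), so (53/1007) = +(1007/53).
Reduce top mod 53: now compute (0/53).
Top reduces to 0: gcd > 1, so the symbol is 0.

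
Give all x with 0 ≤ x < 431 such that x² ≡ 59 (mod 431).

147, 284

Since 431 ≡ 3 (mod 4), a square root of 59 is 59^((431+1)/4) = 59^108 mod 431.
Repeated squaring: 59^2≡33, 59^4≡227, 59^8≡240, 59^16≡277, 59^32≡11, 59^64≡121 (mod 431).
59^108 = 59^(64+32+8+4) ≡ 147 (mod 431).
Check: 147² = 21609 ≡ 59 (mod 431). The two roots are 147 and 284.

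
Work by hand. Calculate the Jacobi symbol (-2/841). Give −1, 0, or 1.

First reduce: -2 ≡ 839 (mod 841).
Reciprocity: 839 ≡ 3 and 841 ≡ 1 (mod 4), so (839/841) = +(841/839).
Reduce top mod 839: now compute (2/839).
Pull out 2: since 839 ≡ 7 (mod 8), (2/839) = +1.
Reached (1/839) = 1. Collecting the sign flips along the way, the symbol is +1.

1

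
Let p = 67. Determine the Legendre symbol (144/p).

First reduce: 144 ≡ 10 (mod 67).
Pull out 2: since 67 ≡ 3 (mod 8), (2/67) = -1.
Reciprocity: 5 ≡ 1 and 67 ≡ 3 (mod 4), so (5/67) = +(67/5).
Reduce top mod 5: now compute (2/5).
Pull out 2: since 5 ≡ 5 (mod 8), (2/5) = -1.
Reached (1/5) = 1. Collecting the sign flips along the way, the symbol is +1.

1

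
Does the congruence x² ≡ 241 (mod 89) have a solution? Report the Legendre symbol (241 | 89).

Euler's criterion: (241/89) ≡ 63^44 (mod 89).
63^2 ≡ 53 (mod 89)
63^4 ≡ 50 (mod 89)
63^8 ≡ 8 (mod 89)
63^16 ≡ 64 (mod 89)
63^32 ≡ 2 (mod 89)
63^44 = 63^(32+8+4) ≡ 88 (mod 89).
Result is 88 ≡ −1, so (241/89) = −1.

-1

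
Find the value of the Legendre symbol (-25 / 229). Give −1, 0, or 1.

1

First reduce: -25 ≡ 204 (mod 229).
Pull out 2^2: since 229 ≡ 5 (mod 8), (2/229) = -1, so (2/229)^2 = +1.
Reciprocity: 51 ≡ 3 and 229 ≡ 1 (mod 4), so (51/229) = +(229/51).
Reduce top mod 51: now compute (25/51).
Reciprocity: 25 ≡ 1 and 51 ≡ 3 (mod 4), so (25/51) = +(51/25).
Reduce top mod 25: now compute (1/25).
Reached (1/25) = 1. Collecting the sign flips along the way, the symbol is +1.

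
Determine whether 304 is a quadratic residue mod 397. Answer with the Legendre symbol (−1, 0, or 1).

1

Euler's criterion: (304/397) ≡ 304^198 (mod 397).
304^2 ≡ 312 (mod 397)
304^4 ≡ 79 (mod 397)
304^8 ≡ 286 (mod 397)
304^16 ≡ 14 (mod 397)
304^32 ≡ 196 (mod 397)
304^64 ≡ 304 (mod 397)
304^128 ≡ 312 (mod 397)
304^198 = 304^(128+64+4+2) ≡ 1 (mod 397).
Result is 1, so (304/397) = 1.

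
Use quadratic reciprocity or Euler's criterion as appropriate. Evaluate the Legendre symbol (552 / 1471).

Pull out 2^3: since 1471 ≡ 7 (mod 8), (2/1471) = +1, so (2/1471)^3 = +1.
Reciprocity: 69 ≡ 1 and 1471 ≡ 3 (mod 4), so (69/1471) = +(1471/69).
Reduce top mod 69: now compute (22/69).
Pull out 2: since 69 ≡ 5 (mod 8), (2/69) = -1.
Reciprocity: 11 ≡ 3 and 69 ≡ 1 (mod 4), so (11/69) = +(69/11).
Reduce top mod 11: now compute (3/11).
Reciprocity: 3 ≡ 3 and 11 ≡ 3 (mod 4), so (3/11) = −(11/3).
Reduce top mod 3: now compute (2/3).
Pull out 2: since 3 ≡ 3 (mod 8), (2/3) = -1.
Reached (1/3) = 1. Collecting the sign flips along the way, the symbol is -1.

-1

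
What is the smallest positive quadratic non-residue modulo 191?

7

(2/191) = +1, so 2 is a residue.
(3/191) = +1, so 3 is a residue.
(4/191) = +1, so 4 is a residue.
(5/191) = +1, so 5 is a residue.
(6/191) = +1, so 6 is a residue.
(7/191) = −1, so 7 is the smallest positive non-residue mod 191.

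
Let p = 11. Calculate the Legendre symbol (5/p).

1

Reciprocity: 5 ≡ 1 and 11 ≡ 3 (mod 4), so (5/11) = +(11/5).
Reduce top mod 5: now compute (1/5).
Reached (1/5) = 1. Collecting the sign flips along the way, the symbol is +1.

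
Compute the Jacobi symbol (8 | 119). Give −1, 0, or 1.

Pull out 2^3: since 119 ≡ 7 (mod 8), (2/119) = +1, so (2/119)^3 = +1.
Reached (1/119) = 1. Collecting the sign flips along the way, the symbol is +1.

1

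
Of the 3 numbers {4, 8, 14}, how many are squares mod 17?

(4/17) = +1 → QR.
(8/17) = +1 → QR.
(14/17) = -1 → non-residue.
Total quadratic residues among the 3: 2.

2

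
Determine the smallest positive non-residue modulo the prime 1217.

(2/1217) = +1, so 2 is a residue.
(3/1217) = −1, so 3 is the smallest positive non-residue mod 1217.

3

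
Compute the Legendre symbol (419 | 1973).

-1

Reciprocity: 419 ≡ 3 and 1973 ≡ 1 (mod 4), so (419/1973) = +(1973/419).
Reduce top mod 419: now compute (297/419).
Reciprocity: 297 ≡ 1 and 419 ≡ 3 (mod 4), so (297/419) = +(419/297).
Reduce top mod 297: now compute (122/297).
Pull out 2: since 297 ≡ 1 (mod 8), (2/297) = +1.
Reciprocity: 61 ≡ 1 and 297 ≡ 1 (mod 4), so (61/297) = +(297/61).
Reduce top mod 61: now compute (53/61).
Reciprocity: 53 ≡ 1 and 61 ≡ 1 (mod 4), so (53/61) = +(61/53).
Reduce top mod 53: now compute (8/53).
Pull out 2^3: since 53 ≡ 5 (mod 8), (2/53) = -1, so (2/53)^3 = -1.
Reached (1/53) = 1. Collecting the sign flips along the way, the symbol is -1.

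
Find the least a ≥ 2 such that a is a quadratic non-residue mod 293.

2

(2/293) = −1, so 2 is the smallest positive non-residue mod 293.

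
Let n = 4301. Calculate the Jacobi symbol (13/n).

Reciprocity: 13 ≡ 1 and 4301 ≡ 1 (mod 4), so (13/4301) = +(4301/13).
Reduce top mod 13: now compute (11/13).
Reciprocity: 11 ≡ 3 and 13 ≡ 1 (mod 4), so (11/13) = +(13/11).
Reduce top mod 11: now compute (2/11).
Pull out 2: since 11 ≡ 3 (mod 8), (2/11) = -1.
Reached (1/11) = 1. Collecting the sign flips along the way, the symbol is -1.

-1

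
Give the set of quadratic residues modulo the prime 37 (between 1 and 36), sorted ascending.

1, 3, 4, 7, 9, 10, 11, 12, 16, 21, 25, 26, 27, 28, 30, 33, 34, 36

Square k = 1,…,18 (k and 37−k give the same square):
1²=1, 2²=4, 3²=9, 4²=16, 5²=25, 6²=36, 7²≡12, 8²≡27, 9²≡7, 10²≡26, 11²≡10, 12²≡33, 13²≡21, 14²≡11, 15²≡3, 16²≡34, 17²≡30, 18²≡28 (mod 37).
So the quadratic residues mod 37 are {1, 3, 4, 7, 9, 10, 11, 12, 16, 21, 25, 26, 27, 28, 30, 33, 34, 36}.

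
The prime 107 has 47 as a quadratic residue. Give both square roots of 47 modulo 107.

49, 58

Since 107 ≡ 3 (mod 4), a square root of 47 is 47^((107+1)/4) = 47^27 mod 107.
Repeated squaring: 47^2≡69, 47^4≡53, 47^8≡27, 47^16≡87 (mod 107).
47^27 = 47^(16+8+2+1) ≡ 49 (mod 107).
Check: 49² = 2401 ≡ 47 (mod 107). The two roots are 49 and 58.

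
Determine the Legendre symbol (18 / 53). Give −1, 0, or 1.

-1

Pull out 2: since 53 ≡ 5 (mod 8), (2/53) = -1.
Reciprocity: 9 ≡ 1 and 53 ≡ 1 (mod 4), so (9/53) = +(53/9).
Reduce top mod 9: now compute (8/9).
Pull out 2^3: since 9 ≡ 1 (mod 8), (2/9) = +1, so (2/9)^3 = +1.
Reached (1/9) = 1. Collecting the sign flips along the way, the symbol is -1.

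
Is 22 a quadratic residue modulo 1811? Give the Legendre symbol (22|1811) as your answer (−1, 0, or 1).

Pull out 2: since 1811 ≡ 3 (mod 8), (2/1811) = -1.
Reciprocity: 11 ≡ 3 and 1811 ≡ 3 (mod 4), so (11/1811) = −(1811/11).
Reduce top mod 11: now compute (7/11).
Reciprocity: 7 ≡ 3 and 11 ≡ 3 (mod 4), so (7/11) = −(11/7).
Reduce top mod 7: now compute (4/7).
Pull out 2^2: since 7 ≡ 7 (mod 8), (2/7) = +1, so (2/7)^2 = +1.
Reached (1/7) = 1. Collecting the sign flips along the way, the symbol is -1.

-1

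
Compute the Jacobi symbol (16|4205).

Pull out 2^4: since 4205 ≡ 5 (mod 8), (2/4205) = -1, so (2/4205)^4 = +1.
Reached (1/4205) = 1. Collecting the sign flips along the way, the symbol is +1.

1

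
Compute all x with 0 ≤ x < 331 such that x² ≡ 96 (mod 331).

Since 331 ≡ 3 (mod 4), a square root of 96 is 96^((331+1)/4) = 96^83 mod 331.
Repeated squaring: 96^2≡279, 96^4≡56, 96^8≡157, 96^16≡155, 96^32≡193, 96^64≡177 (mod 331).
96^83 = 96^(64+16+2+1) ≡ 33 (mod 331).
Check: 33² = 1089 ≡ 96 (mod 331). The two roots are 33 and 298.

33, 298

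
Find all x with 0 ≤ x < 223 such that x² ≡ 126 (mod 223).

Since 223 ≡ 3 (mod 4), a square root of 126 is 126^((223+1)/4) = 126^56 mod 223.
Repeated squaring: 126^2≡43, 126^4≡65, 126^8≡211, 126^16≡144, 126^32≡220 (mod 223).
126^56 = 126^(32+16+8) ≡ 55 (mod 223).
Check: 55² = 3025 ≡ 126 (mod 223). The two roots are 55 and 168.

55, 168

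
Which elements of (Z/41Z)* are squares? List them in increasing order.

1 2 4 5 8 9 10 16 18 20 21 23 25 31 32 33 36 37 39 40

Square k = 1,…,20 (k and 41−k give the same square):
1²=1, 2²=4, 3²=9, 4²=16, 5²=25, 6²=36, 7²≡8, 8²≡23, 9²≡40, 10²≡18, 11²≡39, 12²≡21, 13²≡5, 14²≡32, 15²≡20, 16²≡10, 17²≡2, 18²≡37, 19²≡33, 20²≡31 (mod 41).
So the quadratic residues mod 41 are {1, 2, 4, 5, 8, 9, 10, 16, 18, 20, 21, 23, 25, 31, 32, 33, 36, 37, 39, 40}.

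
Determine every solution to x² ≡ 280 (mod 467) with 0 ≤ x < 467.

Since 467 ≡ 3 (mod 4), a square root of 280 is 280^((467+1)/4) = 280^117 mod 467.
Repeated squaring: 280^2≡411, 280^4≡334, 280^8≡410, 280^16≡447, 280^32≡400, 280^64≡286 (mod 467).
280^117 = 280^(64+32+16+4+1) ≡ 41 (mod 467).
Check: 41² = 1681 ≡ 280 (mod 467). The two roots are 41 and 426.

41, 426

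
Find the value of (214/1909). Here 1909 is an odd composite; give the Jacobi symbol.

Pull out 2: since 1909 ≡ 5 (mod 8), (2/1909) = -1.
Reciprocity: 107 ≡ 3 and 1909 ≡ 1 (mod 4), so (107/1909) = +(1909/107).
Reduce top mod 107: now compute (90/107).
Pull out 2: since 107 ≡ 3 (mod 8), (2/107) = -1.
Reciprocity: 45 ≡ 1 and 107 ≡ 3 (mod 4), so (45/107) = +(107/45).
Reduce top mod 45: now compute (17/45).
Reciprocity: 17 ≡ 1 and 45 ≡ 1 (mod 4), so (17/45) = +(45/17).
Reduce top mod 17: now compute (11/17).
Reciprocity: 11 ≡ 3 and 17 ≡ 1 (mod 4), so (11/17) = +(17/11).
Reduce top mod 11: now compute (6/11).
Pull out 2: since 11 ≡ 3 (mod 8), (2/11) = -1.
Reciprocity: 3 ≡ 3 and 11 ≡ 3 (mod 4), so (3/11) = −(11/3).
Reduce top mod 3: now compute (2/3).
Pull out 2: since 3 ≡ 3 (mod 8), (2/3) = -1.
Reached (1/3) = 1. Collecting the sign flips along the way, the symbol is -1.

-1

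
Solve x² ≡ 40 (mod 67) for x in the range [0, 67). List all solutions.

24, 43

Since 67 ≡ 3 (mod 4), a square root of 40 is 40^((67+1)/4) = 40^17 mod 67.
Repeated squaring: 40^2≡59, 40^4≡64, 40^8≡9, 40^16≡14 (mod 67).
40^17 = 40^(16+1) ≡ 24 (mod 67).
Check: 24² = 576 ≡ 40 (mod 67). The two roots are 24 and 43.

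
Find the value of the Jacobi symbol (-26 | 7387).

First reduce: -26 ≡ 7361 (mod 7387).
Reciprocity: 7361 ≡ 1 and 7387 ≡ 3 (mod 4), so (7361/7387) = +(7387/7361).
Reduce top mod 7361: now compute (26/7361).
Pull out 2: since 7361 ≡ 1 (mod 8), (2/7361) = +1.
Reciprocity: 13 ≡ 1 and 7361 ≡ 1 (mod 4), so (13/7361) = +(7361/13).
Reduce top mod 13: now compute (3/13).
Reciprocity: 3 ≡ 3 and 13 ≡ 1 (mod 4), so (3/13) = +(13/3).
Reduce top mod 3: now compute (1/3).
Reached (1/3) = 1. Collecting the sign flips along the way, the symbol is +1.

1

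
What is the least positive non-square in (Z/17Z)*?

3

(2/17) = +1, so 2 is a residue.
(3/17) = −1, so 3 is the smallest positive non-residue mod 17.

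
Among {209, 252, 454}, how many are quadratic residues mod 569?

2

(209/569) = +1 → QR.
(252/569) = +1 → QR.
(454/569) = -1 → non-residue.
Total quadratic residues among the 3: 2.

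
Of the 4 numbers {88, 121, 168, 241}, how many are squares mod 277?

(88/277) = +1 → QR.
(121/277) = +1 → QR.
(168/277) = -1 → non-residue.
(241/277) = +1 → QR.
Total quadratic residues among the 4: 3.

3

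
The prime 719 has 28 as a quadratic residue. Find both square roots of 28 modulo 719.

Since 719 ≡ 3 (mod 4), a square root of 28 is 28^((719+1)/4) = 28^180 mod 719.
Repeated squaring: 28^2≡65, 28^4≡630, 28^8≡12, 28^16≡144, 28^32≡604, 28^64≡283, 28^128≡280 (mod 719).
28^180 = 28^(128+32+16+4) ≡ 117 (mod 719).
Check: 117² = 13689 ≡ 28 (mod 719). The two roots are 117 and 602.

117, 602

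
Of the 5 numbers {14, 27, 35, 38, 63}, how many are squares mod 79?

(14/79) = -1 → non-residue.
(27/79) = -1 → non-residue.
(35/79) = -1 → non-residue.
(38/79) = +1 → QR.
(63/79) = -1 → non-residue.
Total quadratic residues among the 5: 1.

1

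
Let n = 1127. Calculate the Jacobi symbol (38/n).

Pull out 2: since 1127 ≡ 7 (mod 8), (2/1127) = +1.
Reciprocity: 19 ≡ 3 and 1127 ≡ 3 (mod 4), so (19/1127) = −(1127/19).
Reduce top mod 19: now compute (6/19).
Pull out 2: since 19 ≡ 3 (mod 8), (2/19) = -1.
Reciprocity: 3 ≡ 3 and 19 ≡ 3 (mod 4), so (3/19) = −(19/3).
Reduce top mod 3: now compute (1/3).
Reached (1/3) = 1. Collecting the sign flips along the way, the symbol is -1.

-1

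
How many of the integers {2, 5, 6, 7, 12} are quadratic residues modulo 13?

(2/13) = -1 → non-residue.
(5/13) = -1 → non-residue.
(6/13) = -1 → non-residue.
(7/13) = -1 → non-residue.
(12/13) = +1 → QR.
Total quadratic residues among the 5: 1.

1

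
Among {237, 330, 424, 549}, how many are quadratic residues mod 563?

(237/563) = -1 → non-residue.
(330/563) = +1 → QR.
(424/563) = +1 → QR.
(549/563) = +1 → QR.
Total quadratic residues among the 4: 3.

3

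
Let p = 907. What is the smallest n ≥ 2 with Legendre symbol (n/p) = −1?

(2/907) = −1, so 2 is the smallest positive non-residue mod 907.

2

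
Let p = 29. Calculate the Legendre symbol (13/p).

Reciprocity: 13 ≡ 1 and 29 ≡ 1 (mod 4), so (13/29) = +(29/13).
Reduce top mod 13: now compute (3/13).
Reciprocity: 3 ≡ 3 and 13 ≡ 1 (mod 4), so (3/13) = +(13/3).
Reduce top mod 3: now compute (1/3).
Reached (1/3) = 1. Collecting the sign flips along the way, the symbol is +1.

1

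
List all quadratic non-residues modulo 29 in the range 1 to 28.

2 3 8 10 11 12 14 15 17 18 19 21 26 27

Square k = 1,…,14 (k and 29−k give the same square):
1²=1, 2²=4, 3²=9, 4²=16, 5²=25, 6²≡7, 7²≡20, 8²≡6, 9²≡23, 10²≡13, 11²≡5, 12²≡28, 13²≡24, 14²≡22 (mod 29).
The residues are {1, 4, 5, 6, 7, 9, 13, 16, 20, 22, 23, 24, 25, 28}; the non-residues are the remaining 14 nonzero classes.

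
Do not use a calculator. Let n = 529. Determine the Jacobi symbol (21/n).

Reciprocity: 21 ≡ 1 and 529 ≡ 1 (mod 4), so (21/529) = +(529/21).
Reduce top mod 21: now compute (4/21).
Pull out 2^2: since 21 ≡ 5 (mod 8), (2/21) = -1, so (2/21)^2 = +1.
Reached (1/21) = 1. Collecting the sign flips along the way, the symbol is +1.

1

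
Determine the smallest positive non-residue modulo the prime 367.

(2/367) = +1, so 2 is a residue.
(3/367) = −1, so 3 is the smallest positive non-residue mod 367.

3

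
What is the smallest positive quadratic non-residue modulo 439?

3

(2/439) = +1, so 2 is a residue.
(3/439) = −1, so 3 is the smallest positive non-residue mod 439.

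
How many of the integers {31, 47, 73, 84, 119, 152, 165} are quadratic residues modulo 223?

(31/223) = +1 → QR.
(47/223) = +1 → QR.
(73/223) = +1 → QR.
(84/223) = -1 → non-residue.
(119/223) = +1 → QR.
(152/223) = +1 → QR.
(165/223) = -1 → non-residue.
Total quadratic residues among the 7: 5.

5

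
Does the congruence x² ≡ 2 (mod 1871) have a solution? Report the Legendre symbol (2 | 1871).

1

Pull out 2: since 1871 ≡ 7 (mod 8), (2/1871) = +1.
Reached (1/1871) = 1. Collecting the sign flips along the way, the symbol is +1.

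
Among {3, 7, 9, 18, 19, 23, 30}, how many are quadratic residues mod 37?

4

(3/37) = +1 → QR.
(7/37) = +1 → QR.
(9/37) = +1 → QR.
(18/37) = -1 → non-residue.
(19/37) = -1 → non-residue.
(23/37) = -1 → non-residue.
(30/37) = +1 → QR.
Total quadratic residues among the 7: 4.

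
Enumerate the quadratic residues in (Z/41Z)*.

1,2,4,5,8,9,10,16,18,20,21,23,25,31,32,33,36,37,39,40

Square k = 1,…,20 (k and 41−k give the same square):
1²=1, 2²=4, 3²=9, 4²=16, 5²=25, 6²=36, 7²≡8, 8²≡23, 9²≡40, 10²≡18, 11²≡39, 12²≡21, 13²≡5, 14²≡32, 15²≡20, 16²≡10, 17²≡2, 18²≡37, 19²≡33, 20²≡31 (mod 41).
So the quadratic residues mod 41 are {1, 2, 4, 5, 8, 9, 10, 16, 18, 20, 21, 23, 25, 31, 32, 33, 36, 37, 39, 40}.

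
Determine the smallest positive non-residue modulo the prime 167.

(2/167) = +1, so 2 is a residue.
(3/167) = +1, so 3 is a residue.
(4/167) = +1, so 4 is a residue.
(5/167) = −1, so 5 is the smallest positive non-residue mod 167.

5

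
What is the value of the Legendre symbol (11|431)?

1

Reciprocity: 11 ≡ 3 and 431 ≡ 3 (mod 4), so (11/431) = −(431/11).
Reduce top mod 11: now compute (2/11).
Pull out 2: since 11 ≡ 3 (mod 8), (2/11) = -1.
Reached (1/11) = 1. Collecting the sign flips along the way, the symbol is +1.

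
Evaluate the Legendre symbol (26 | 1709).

Pull out 2: since 1709 ≡ 5 (mod 8), (2/1709) = -1.
Reciprocity: 13 ≡ 1 and 1709 ≡ 1 (mod 4), so (13/1709) = +(1709/13).
Reduce top mod 13: now compute (6/13).
Pull out 2: since 13 ≡ 5 (mod 8), (2/13) = -1.
Reciprocity: 3 ≡ 3 and 13 ≡ 1 (mod 4), so (3/13) = +(13/3).
Reduce top mod 3: now compute (1/3).
Reached (1/3) = 1. Collecting the sign flips along the way, the symbol is +1.

1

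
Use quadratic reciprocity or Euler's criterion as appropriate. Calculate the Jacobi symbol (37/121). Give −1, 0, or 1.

Reciprocity: 37 ≡ 1 and 121 ≡ 1 (mod 4), so (37/121) = +(121/37).
Reduce top mod 37: now compute (10/37).
Pull out 2: since 37 ≡ 5 (mod 8), (2/37) = -1.
Reciprocity: 5 ≡ 1 and 37 ≡ 1 (mod 4), so (5/37) = +(37/5).
Reduce top mod 5: now compute (2/5).
Pull out 2: since 5 ≡ 5 (mod 8), (2/5) = -1.
Reached (1/5) = 1. Collecting the sign flips along the way, the symbol is +1.

1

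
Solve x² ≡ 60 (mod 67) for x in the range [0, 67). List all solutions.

23, 44

Since 67 ≡ 3 (mod 4), a square root of 60 is 60^((67+1)/4) = 60^17 mod 67.
Repeated squaring: 60^2≡49, 60^4≡56, 60^8≡54, 60^16≡35 (mod 67).
60^17 = 60^(16+1) ≡ 23 (mod 67).
Check: 23² = 529 ≡ 60 (mod 67). The two roots are 23 and 44.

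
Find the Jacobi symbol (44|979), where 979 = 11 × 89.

0

Pull out 2^2: since 979 ≡ 3 (mod 8), (2/979) = -1, so (2/979)^2 = +1.
Reciprocity: 11 ≡ 3 and 979 ≡ 3 (mod 4), so (11/979) = −(979/11).
Reduce top mod 11: now compute (0/11).
Top reduces to 0: gcd > 1, so the symbol is 0.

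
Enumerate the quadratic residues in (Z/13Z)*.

1, 3, 4, 9, 10, 12

Square k = 1,…,6 (k and 13−k give the same square):
1²=1, 2²=4, 3²=9, 4²≡3, 5²≡12, 6²≡10 (mod 13).
So the quadratic residues mod 13 are {1, 3, 4, 9, 10, 12}.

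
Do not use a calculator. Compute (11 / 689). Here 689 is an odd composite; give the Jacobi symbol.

Reciprocity: 11 ≡ 3 and 689 ≡ 1 (mod 4), so (11/689) = +(689/11).
Reduce top mod 11: now compute (7/11).
Reciprocity: 7 ≡ 3 and 11 ≡ 3 (mod 4), so (7/11) = −(11/7).
Reduce top mod 7: now compute (4/7).
Pull out 2^2: since 7 ≡ 7 (mod 8), (2/7) = +1, so (2/7)^2 = +1.
Reached (1/7) = 1. Collecting the sign flips along the way, the symbol is -1.

-1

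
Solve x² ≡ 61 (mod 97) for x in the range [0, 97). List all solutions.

97 ≡ 1 (mod 4), so we find a root by search.
Trying successive values, 35² = 1225 ≡ 61 (mod 97). The other root is 97 − 35 = 62.

35, 62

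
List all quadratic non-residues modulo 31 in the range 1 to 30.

Square k = 1,…,15 (k and 31−k give the same square):
1²=1, 2²=4, 3²=9, 4²=16, 5²=25, 6²≡5, 7²≡18, 8²≡2, 9²≡19, 10²≡7, 11²≡28, 12²≡20, 13²≡14, 14²≡10, 15²≡8 (mod 31).
The residues are {1, 2, 4, 5, 7, 8, 9, 10, 14, 16, 18, 19, 20, 25, 28}; the non-residues are the remaining 15 nonzero classes.

3, 6, 11, 12, 13, 15, 17, 21, 22, 23, 24, 26, 27, 29, 30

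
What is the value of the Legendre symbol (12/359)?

Pull out 2^2: since 359 ≡ 7 (mod 8), (2/359) = +1, so (2/359)^2 = +1.
Reciprocity: 3 ≡ 3 and 359 ≡ 3 (mod 4), so (3/359) = −(359/3).
Reduce top mod 3: now compute (2/3).
Pull out 2: since 3 ≡ 3 (mod 8), (2/3) = -1.
Reached (1/3) = 1. Collecting the sign flips along the way, the symbol is +1.

1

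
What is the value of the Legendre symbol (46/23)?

First reduce: 46 ≡ 0 (mod 23).
Top reduces to 0: gcd > 1, so the symbol is 0.

0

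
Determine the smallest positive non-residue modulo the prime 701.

2

(2/701) = −1, so 2 is the smallest positive non-residue mod 701.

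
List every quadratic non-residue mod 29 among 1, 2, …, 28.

Square k = 1,…,14 (k and 29−k give the same square):
1²=1, 2²=4, 3²=9, 4²=16, 5²=25, 6²≡7, 7²≡20, 8²≡6, 9²≡23, 10²≡13, 11²≡5, 12²≡28, 13²≡24, 14²≡22 (mod 29).
The residues are {1, 4, 5, 6, 7, 9, 13, 16, 20, 22, 23, 24, 25, 28}; the non-residues are the remaining 14 nonzero classes.

2,3,8,10,11,12,14,15,17,18,19,21,26,27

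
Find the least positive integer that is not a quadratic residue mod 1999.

3

(2/1999) = +1, so 2 is a residue.
(3/1999) = −1, so 3 is the smallest positive non-residue mod 1999.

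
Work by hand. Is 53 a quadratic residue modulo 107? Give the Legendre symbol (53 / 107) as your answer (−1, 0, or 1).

Reciprocity: 53 ≡ 1 and 107 ≡ 3 (mod 4), so (53/107) = +(107/53).
Reduce top mod 53: now compute (1/53).
Reached (1/53) = 1. Collecting the sign flips along the way, the symbol is +1.

1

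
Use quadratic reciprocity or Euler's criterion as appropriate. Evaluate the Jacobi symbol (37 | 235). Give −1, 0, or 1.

-1

Reciprocity: 37 ≡ 1 and 235 ≡ 3 (mod 4), so (37/235) = +(235/37).
Reduce top mod 37: now compute (13/37).
Reciprocity: 13 ≡ 1 and 37 ≡ 1 (mod 4), so (13/37) = +(37/13).
Reduce top mod 13: now compute (11/13).
Reciprocity: 11 ≡ 3 and 13 ≡ 1 (mod 4), so (11/13) = +(13/11).
Reduce top mod 11: now compute (2/11).
Pull out 2: since 11 ≡ 3 (mod 8), (2/11) = -1.
Reached (1/11) = 1. Collecting the sign flips along the way, the symbol is -1.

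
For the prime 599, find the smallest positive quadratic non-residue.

7

(2/599) = +1, so 2 is a residue.
(3/599) = +1, so 3 is a residue.
(4/599) = +1, so 4 is a residue.
(5/599) = +1, so 5 is a residue.
(6/599) = +1, so 6 is a residue.
(7/599) = −1, so 7 is the smallest positive non-residue mod 599.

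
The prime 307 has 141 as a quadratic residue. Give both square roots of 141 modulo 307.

37, 270

Since 307 ≡ 3 (mod 4), a square root of 141 is 141^((307+1)/4) = 141^77 mod 307.
Repeated squaring: 141^2≡233, 141^4≡257, 141^8≡44, 141^16≡94, 141^32≡240, 141^64≡191 (mod 307).
141^77 = 141^(64+8+4+1) ≡ 37 (mod 307).
Check: 37² = 1369 ≡ 141 (mod 307). The two roots are 37 and 270.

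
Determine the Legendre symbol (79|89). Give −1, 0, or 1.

Reciprocity: 79 ≡ 3 and 89 ≡ 1 (mod 4), so (79/89) = +(89/79).
Reduce top mod 79: now compute (10/79).
Pull out 2: since 79 ≡ 7 (mod 8), (2/79) = +1.
Reciprocity: 5 ≡ 1 and 79 ≡ 3 (mod 4), so (5/79) = +(79/5).
Reduce top mod 5: now compute (4/5).
Pull out 2^2: since 5 ≡ 5 (mod 8), (2/5) = -1, so (2/5)^2 = +1.
Reached (1/5) = 1. Collecting the sign flips along the way, the symbol is +1.

1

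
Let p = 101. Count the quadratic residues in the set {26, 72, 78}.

1

(26/101) = -1 → non-residue.
(72/101) = -1 → non-residue.
(78/101) = +1 → QR.
Total quadratic residues among the 3: 1.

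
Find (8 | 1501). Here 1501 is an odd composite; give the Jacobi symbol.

-1

Pull out 2^3: since 1501 ≡ 5 (mod 8), (2/1501) = -1, so (2/1501)^3 = -1.
Reached (1/1501) = 1. Collecting the sign flips along the way, the symbol is -1.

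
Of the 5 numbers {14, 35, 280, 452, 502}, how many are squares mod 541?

(14/541) = -1 → non-residue.
(35/541) = +1 → QR.
(280/541) = -1 → non-residue.
(452/541) = -1 → non-residue.
(502/541) = -1 → non-residue.
Total quadratic residues among the 5: 1.

1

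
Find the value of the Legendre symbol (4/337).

Pull out 2^2: since 337 ≡ 1 (mod 8), (2/337) = +1, so (2/337)^2 = +1.
Reached (1/337) = 1. Collecting the sign flips along the way, the symbol is +1.

1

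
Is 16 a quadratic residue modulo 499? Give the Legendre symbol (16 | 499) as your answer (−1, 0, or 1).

1

Euler's criterion: (16/499) ≡ 16^249 (mod 499).
16^2 ≡ 256 (mod 499)
16^4 ≡ 167 (mod 499)
16^8 ≡ 444 (mod 499)
16^16 ≡ 31 (mod 499)
16^32 ≡ 462 (mod 499)
16^64 ≡ 371 (mod 499)
16^128 ≡ 416 (mod 499)
16^249 = 16^(128+64+32+16+8+1) ≡ 1 (mod 499).
Result is 1, so (16/499) = 1.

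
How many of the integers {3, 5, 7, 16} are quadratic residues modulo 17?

(3/17) = -1 → non-residue.
(5/17) = -1 → non-residue.
(7/17) = -1 → non-residue.
(16/17) = +1 → QR.
Total quadratic residues among the 4: 1.

1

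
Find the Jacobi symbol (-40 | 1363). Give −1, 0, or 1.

-1

First reduce: -40 ≡ 1323 (mod 1363).
Reciprocity: 1323 ≡ 3 and 1363 ≡ 3 (mod 4), so (1323/1363) = −(1363/1323).
Reduce top mod 1323: now compute (40/1323).
Pull out 2^3: since 1323 ≡ 3 (mod 8), (2/1323) = -1, so (2/1323)^3 = -1.
Reciprocity: 5 ≡ 1 and 1323 ≡ 3 (mod 4), so (5/1323) = +(1323/5).
Reduce top mod 5: now compute (3/5).
Reciprocity: 3 ≡ 3 and 5 ≡ 1 (mod 4), so (3/5) = +(5/3).
Reduce top mod 3: now compute (2/3).
Pull out 2: since 3 ≡ 3 (mod 8), (2/3) = -1.
Reached (1/3) = 1. Collecting the sign flips along the way, the symbol is -1.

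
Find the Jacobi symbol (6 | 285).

Pull out 2: since 285 ≡ 5 (mod 8), (2/285) = -1.
Reciprocity: 3 ≡ 3 and 285 ≡ 1 (mod 4), so (3/285) = +(285/3).
Reduce top mod 3: now compute (0/3).
Top reduces to 0: gcd > 1, so the symbol is 0.

0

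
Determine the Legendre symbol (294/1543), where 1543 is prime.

-1

Pull out 2: since 1543 ≡ 7 (mod 8), (2/1543) = +1.
Reciprocity: 147 ≡ 3 and 1543 ≡ 3 (mod 4), so (147/1543) = −(1543/147).
Reduce top mod 147: now compute (73/147).
Reciprocity: 73 ≡ 1 and 147 ≡ 3 (mod 4), so (73/147) = +(147/73).
Reduce top mod 73: now compute (1/73).
Reached (1/73) = 1. Collecting the sign flips along the way, the symbol is -1.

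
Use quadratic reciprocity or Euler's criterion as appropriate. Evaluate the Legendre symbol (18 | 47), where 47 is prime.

1

Pull out 2: since 47 ≡ 7 (mod 8), (2/47) = +1.
Reciprocity: 9 ≡ 1 and 47 ≡ 3 (mod 4), so (9/47) = +(47/9).
Reduce top mod 9: now compute (2/9).
Pull out 2: since 9 ≡ 1 (mod 8), (2/9) = +1.
Reached (1/9) = 1. Collecting the sign flips along the way, the symbol is +1.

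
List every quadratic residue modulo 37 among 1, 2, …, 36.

1,3,4,7,9,10,11,12,16,21,25,26,27,28,30,33,34,36

Square k = 1,…,18 (k and 37−k give the same square):
1²=1, 2²=4, 3²=9, 4²=16, 5²=25, 6²=36, 7²≡12, 8²≡27, 9²≡7, 10²≡26, 11²≡10, 12²≡33, 13²≡21, 14²≡11, 15²≡3, 16²≡34, 17²≡30, 18²≡28 (mod 37).
So the quadratic residues mod 37 are {1, 3, 4, 7, 9, 10, 11, 12, 16, 21, 25, 26, 27, 28, 30, 33, 34, 36}.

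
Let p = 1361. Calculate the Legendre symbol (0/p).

Top reduces to 0: gcd > 1, so the symbol is 0.

0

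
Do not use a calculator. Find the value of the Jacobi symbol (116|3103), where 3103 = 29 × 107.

Pull out 2^2: since 3103 ≡ 7 (mod 8), (2/3103) = +1, so (2/3103)^2 = +1.
Reciprocity: 29 ≡ 1 and 3103 ≡ 3 (mod 4), so (29/3103) = +(3103/29).
Reduce top mod 29: now compute (0/29).
Top reduces to 0: gcd > 1, so the symbol is 0.

0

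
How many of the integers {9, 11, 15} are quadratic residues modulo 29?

1

(9/29) = +1 → QR.
(11/29) = -1 → non-residue.
(15/29) = -1 → non-residue.
Total quadratic residues among the 3: 1.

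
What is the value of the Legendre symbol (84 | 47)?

Euler's criterion: (84/47) ≡ 37^23 (mod 47).
37^2 ≡ 6 (mod 47)
37^4 ≡ 36 (mod 47)
37^8 ≡ 27 (mod 47)
37^16 ≡ 24 (mod 47)
37^23 = 37^(16+4+2+1) ≡ 1 (mod 47).
Result is 1, so (84/47) = 1.

1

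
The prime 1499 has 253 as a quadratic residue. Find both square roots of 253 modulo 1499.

Since 1499 ≡ 3 (mod 4), a square root of 253 is 253^((1499+1)/4) = 253^375 mod 1499.
Repeated squaring: 253^2≡1051, 253^4≡1337, 253^8≡761, 253^16≡507, 253^32≡720, 253^64≡1245, 253^128≡59, 253^256≡483 (mod 1499).
253^375 = 253^(256+64+32+16+4+2+1) ≡ 1177 (mod 1499).
Check: 1177² = 1385329 ≡ 253 (mod 1499). The two roots are 322 and 1177.

322, 1177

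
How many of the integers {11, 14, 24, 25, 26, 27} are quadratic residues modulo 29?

2

(11/29) = -1 → non-residue.
(14/29) = -1 → non-residue.
(24/29) = +1 → QR.
(25/29) = +1 → QR.
(26/29) = -1 → non-residue.
(27/29) = -1 → non-residue.
Total quadratic residues among the 6: 2.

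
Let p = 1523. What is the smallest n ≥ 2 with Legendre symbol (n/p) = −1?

(2/1523) = −1, so 2 is the smallest positive non-residue mod 1523.

2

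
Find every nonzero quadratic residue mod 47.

Square k = 1,…,23 (k and 47−k give the same square):
1²=1, 2²=4, 3²=9, 4²=16, 5²=25, 6²=36, 7²≡2, 8²≡17, 9²≡34, 10²≡6, 11²≡27, 12²≡3, 13²≡28, 14²≡8, 15²≡37, 16²≡21, 17²≡7, 18²≡42, 19²≡32, 20²≡24, 21²≡18, 22²≡14, 23²≡12 (mod 47).
So the quadratic residues mod 47 are {1, 2, 3, 4, 6, 7, 8, 9, 12, 14, 16, 17, 18, 21, 24, 25, 27, 28, 32, 34, 36, 37, 42}.

1,2,3,4,6,7,8,9,12,14,16,17,18,21,24,25,27,28,32,34,36,37,42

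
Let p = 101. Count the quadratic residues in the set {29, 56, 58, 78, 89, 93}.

3

(29/101) = -1 → non-residue.
(56/101) = +1 → QR.
(58/101) = +1 → QR.
(78/101) = +1 → QR.
(89/101) = -1 → non-residue.
(93/101) = -1 → non-residue.
Total quadratic residues among the 6: 3.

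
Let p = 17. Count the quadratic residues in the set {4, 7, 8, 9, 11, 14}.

(4/17) = +1 → QR.
(7/17) = -1 → non-residue.
(8/17) = +1 → QR.
(9/17) = +1 → QR.
(11/17) = -1 → non-residue.
(14/17) = -1 → non-residue.
Total quadratic residues among the 6: 3.

3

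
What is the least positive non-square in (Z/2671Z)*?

3

(2/2671) = +1, so 2 is a residue.
(3/2671) = −1, so 3 is the smallest positive non-residue mod 2671.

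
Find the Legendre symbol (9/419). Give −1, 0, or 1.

Reciprocity: 9 ≡ 1 and 419 ≡ 3 (mod 4), so (9/419) = +(419/9).
Reduce top mod 9: now compute (5/9).
Reciprocity: 5 ≡ 1 and 9 ≡ 1 (mod 4), so (5/9) = +(9/5).
Reduce top mod 5: now compute (4/5).
Pull out 2^2: since 5 ≡ 5 (mod 8), (2/5) = -1, so (2/5)^2 = +1.
Reached (1/5) = 1. Collecting the sign flips along the way, the symbol is +1.

1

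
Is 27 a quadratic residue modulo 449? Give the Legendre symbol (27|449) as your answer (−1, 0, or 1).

Euler's criterion: (27/449) ≡ 27^224 (mod 449).
27^2 ≡ 280 (mod 449)
27^4 ≡ 274 (mod 449)
27^8 ≡ 93 (mod 449)
27^16 ≡ 118 (mod 449)
27^32 ≡ 5 (mod 449)
27^64 ≡ 25 (mod 449)
27^128 ≡ 176 (mod 449)
27^224 = 27^(128+64+32) ≡ 448 (mod 449).
Result is 448 ≡ −1, so (27/449) = −1.

-1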